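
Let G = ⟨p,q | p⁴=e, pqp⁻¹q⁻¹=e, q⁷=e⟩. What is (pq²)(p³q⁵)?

Compute (pq²) · (p³q⁵) by multiplying left to right and reducing via the relations at each step:
  (pq²) · p³ = q²
  (q²) · q⁵ = e

Answer: e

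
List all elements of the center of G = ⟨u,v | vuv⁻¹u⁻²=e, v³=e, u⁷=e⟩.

An element z ∈ Z(G) iff z commutes with every generator.
For example e is central: e·u = u = u·e; e·v = v = v·e.
Whereas u ∉ Z(G) since u·v = uv ≠ u²v = v·u.
Checking each of the 21 elements this way gives Z(G) = {e}, of order 1.

Answer: {e}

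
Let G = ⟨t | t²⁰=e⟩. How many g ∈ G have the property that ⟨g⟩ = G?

G is cyclic of order 20. An element generates G iff its order is 20, and a cyclic group of order 20 has exactly φ(20) = 8 such elements.

Answer: 8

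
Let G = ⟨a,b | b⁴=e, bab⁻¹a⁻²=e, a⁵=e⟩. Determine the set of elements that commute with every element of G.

An element z ∈ Z(G) iff z commutes with every generator.
For example e is central: e·a = a = a·e; e·b = b = b·e.
Whereas a ∉ Z(G) since a·b = ab ≠ a²b = b·a.
Checking each of the 20 elements this way gives Z(G) = {e}, of order 1.

Answer: {e}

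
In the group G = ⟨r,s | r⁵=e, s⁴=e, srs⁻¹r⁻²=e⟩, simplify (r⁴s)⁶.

Compute successive powers of (r⁴s), reducing at each step:
  (r⁴s)²: (r⁴s) · r⁴ = r²s;   (r²s) · s = r²s²
  (r⁴s)³: (r²s²) · r⁴ = r³s²;   (r³s²) · s = r³s³
  (r⁴s)⁴: (r³s³) · r⁴ = s³;   (s³) · s = e
  (r⁴s)⁵: e · r⁴ = r⁴;   (r⁴) · s = r⁴s
  (r⁴s)⁶: (r⁴s) · r⁴ = r²s;   (r²s) · s = r²s²

Answer: r²s²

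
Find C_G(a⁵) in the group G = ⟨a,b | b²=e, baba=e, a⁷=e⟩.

⟨a⁵⟩ ⊆ C_G(a⁵) since powers of a⁵ commute with a⁵; so |C_G(a⁵)| ≥ |⟨a⁵⟩| = 7.
By orbit–stabilizer, |C_G(a⁵)| = |G| / |conj. class of a⁵| = 14 / 2 = 7.
The 7 elements commuting with a⁵ are {e, a, a², a³, a⁴, a⁵, a⁶}.

Answer: {e, a, a², a³, a⁴, a⁵, a⁶}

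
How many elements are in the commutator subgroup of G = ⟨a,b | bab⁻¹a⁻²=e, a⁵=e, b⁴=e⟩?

G' = [G, G] is generated by all commutators. The generator-pair commutators are: [a, b] = a⁴.
The subgroup they normally generate is {e, a, a², a³, a⁴}, of order 5.
Check: |G/G'| = 20/5 = 4 is the order of the abelianisation.

Answer: 5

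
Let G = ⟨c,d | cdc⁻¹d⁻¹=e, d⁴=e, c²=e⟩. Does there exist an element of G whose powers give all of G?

|G| = 8, but the maximum element order in G is 4 < 8. No single element generates all of G, so G is not cyclic.

Answer: No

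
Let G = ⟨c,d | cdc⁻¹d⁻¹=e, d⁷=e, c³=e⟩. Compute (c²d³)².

Compute successive powers of (c²d³), reducing at each step:
  (c²d³)²: (c²d³) · c² = cd³;   (cd³) · d³ = cd⁶

Answer: cd⁶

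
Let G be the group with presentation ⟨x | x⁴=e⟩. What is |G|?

G is generated by a single element, so G is cyclic. The relator gives x⁴ = e and no smaller power is forced to be e, so the 4 powers {e, x, x², x³} are distinct. Hence |G| = 4.

Answer: 4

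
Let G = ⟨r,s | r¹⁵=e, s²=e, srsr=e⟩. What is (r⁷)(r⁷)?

Compute (r⁷) · (r⁷) by multiplying left to right and reducing via the relations at each step:
  (r⁷) · r⁷ = r¹⁴

Answer: r¹⁴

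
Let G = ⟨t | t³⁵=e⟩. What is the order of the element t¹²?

Compute successive powers until reaching e:
  (t¹²)¹ = t¹², (t¹²)² = t²⁴, (t¹²)³ = t, (t¹²)⁴ = t¹³, (t¹²)⁵ = t²⁵, (t¹²)⁶ = t², (t¹²)⁷ = t¹⁴, (t¹²)⁸ = t²⁶, (t¹²)⁹ = t³, (t¹²)¹⁰ = t¹⁵, (t¹²)¹¹ = t²⁷, (t¹²)¹² = t⁴, (t¹²)¹³ = t¹⁶, (t¹²)¹⁴ = t²⁸, (t¹²)¹⁵ = t⁵, (t¹²)¹⁶ = t¹⁷, (t¹²)¹⁷ = t²⁹, (t¹²)¹⁸ = t⁶, (t¹²)¹⁹ = t¹⁸, (t¹²)²⁰ = t³⁰, (t¹²)²¹ = t⁷, (t¹²)²² = t¹⁹, (t¹²)²³ = t³¹, (t¹²)²⁴ = t⁸, (t¹²)²⁵ = t²⁰, (t¹²)²⁶ = t³², (t¹²)²⁷ = t⁹, (t¹²)²⁸ = t²¹, (t¹²)²⁹ = t³³, (t¹²)³⁰ = t¹⁰, (t¹²)³¹ = t²², (t¹²)³² = t³⁴, (t¹²)³³ = t¹¹, (t¹²)³⁴ = t²³, (t¹²)³⁵ = e.
The smallest positive k with (t¹²)ᵏ = e is 35.

Answer: 35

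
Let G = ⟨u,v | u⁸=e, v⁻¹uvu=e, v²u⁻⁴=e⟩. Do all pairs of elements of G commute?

u·v = uv but v·u = u³v⁻¹, so u·v ≠ v·u and G is not abelian.

Answer: No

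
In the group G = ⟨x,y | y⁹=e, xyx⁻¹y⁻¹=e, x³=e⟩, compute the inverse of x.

The order of x is 3 (smallest k with xᵏ = e), so x⁻¹ = x² = x².
Check: x · (x²) → x · x² = e, giving e as required.

Answer: x²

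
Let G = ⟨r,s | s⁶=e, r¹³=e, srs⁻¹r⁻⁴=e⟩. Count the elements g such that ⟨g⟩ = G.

⟨g⟩ = G would require ord(g) = |G| = 78, but the maximum element order in G is 13 < 78. So G is not cyclic and no single element generates it: the count is 0.

Answer: 0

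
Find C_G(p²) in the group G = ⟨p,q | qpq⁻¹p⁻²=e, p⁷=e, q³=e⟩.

⟨p²⟩ ⊆ C_G(p²) since powers of p² commute with p²; so |C_G(p²)| ≥ |⟨p²⟩| = 7.
By orbit–stabilizer, |C_G(p²)| = |G| / |conj. class of p²| = 21 / 3 = 7.
The 7 elements commuting with p² are {e, p, p², p³, p⁴, p⁵, p⁶}.

Answer: {e, p, p², p³, p⁴, p⁵, p⁶}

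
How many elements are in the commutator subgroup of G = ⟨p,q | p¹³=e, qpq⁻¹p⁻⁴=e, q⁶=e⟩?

G' = [G, G] is generated by all commutators. The generator-pair commutators are: [p, q] = p¹⁰.
The subgroup they normally generate is {e, p, p², p³, p⁴, p⁵, p⁶, p⁷, p⁸, p⁹, p¹⁰, p¹¹, p¹²}, of order 13.
Check: |G/G'| = 78/13 = 6 is the order of the abelianisation.

Answer: 13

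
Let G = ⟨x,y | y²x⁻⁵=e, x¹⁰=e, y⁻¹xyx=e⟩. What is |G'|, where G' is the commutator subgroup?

G' = [G, G] is generated by all commutators. The generator-pair commutators are: [x, y] = x².
The subgroup they normally generate is {e, x², x⁴, x⁶, x⁸}, of order 5.
Check: |G/G'| = 20/5 = 4 is the order of the abelianisation.

Answer: 5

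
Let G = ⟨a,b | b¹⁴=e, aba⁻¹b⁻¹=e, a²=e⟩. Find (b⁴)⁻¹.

The order of (b⁴) is 7 (smallest k with (b⁴)ᵏ = e), so (b⁴)⁻¹ = (b⁴)⁶ = b¹⁰.
Check: (b⁴) · (b¹⁰) → (b⁴) · b¹⁰ = e, giving e as required.

Answer: b¹⁰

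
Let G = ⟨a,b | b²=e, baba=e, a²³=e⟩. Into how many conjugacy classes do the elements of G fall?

The conjugacy classes (representative and size) are:
  [e] (size 1), [a] (size 2), [a²¹] (size 2), [a²⁰] (size 2), [a⁴] (size 2), [a¹⁸] (size 2), [a⁶] (size 2), [a¹⁶] (size 2), [a⁸] (size 2), [a⁹] (size 2), [a¹⁰] (size 2), [a¹²] (size 2), [a¹⁸b] (size 23).
Class equation: 1 + 2 + 2 + 2 + 2 + 2 + 2 + 2 + 2 + 2 + 2 + 2 + 23 = 46 = |G|. So G has 13 conjugacy classes.

Answer: 13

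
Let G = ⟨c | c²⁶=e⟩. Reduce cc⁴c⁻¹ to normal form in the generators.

Multiply left to right, reducing at each step:
  c · c⁴ = c⁵
  (c⁵) · c⁻¹ = c⁴

Answer: c⁴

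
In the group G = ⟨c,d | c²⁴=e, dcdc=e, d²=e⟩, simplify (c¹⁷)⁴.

Compute successive powers of (c¹⁷), reducing at each step:
  (c¹⁷)²: (c¹⁷) · c¹⁷ = c¹⁰
  (c¹⁷)³: (c¹⁰) · c¹⁷ = c³
  (c¹⁷)⁴: (c³) · c¹⁷ = c²⁰

Answer: c²⁰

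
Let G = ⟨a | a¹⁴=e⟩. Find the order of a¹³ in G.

Compute successive powers until reaching e:
  (a¹³)¹ = a¹³, (a¹³)² = a¹², (a¹³)³ = a¹¹, (a¹³)⁴ = a¹⁰, (a¹³)⁵ = a⁹, (a¹³)⁶ = a⁸, (a¹³)⁷ = a⁷, (a¹³)⁸ = a⁶, (a¹³)⁹ = a⁵, (a¹³)¹⁰ = a⁴, (a¹³)¹¹ = a³, (a¹³)¹² = a², (a¹³)¹³ = a, (a¹³)¹⁴ = e.
The smallest positive k with (a¹³)ᵏ = e is 14.

Answer: 14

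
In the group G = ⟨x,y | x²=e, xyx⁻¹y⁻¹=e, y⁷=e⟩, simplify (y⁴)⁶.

Compute successive powers of (y⁴), reducing at each step:
  (y⁴)²: (y⁴) · y⁴ = y
  (y⁴)³: y · y⁴ = y⁵
  (y⁴)⁴: (y⁵) · y⁴ = y²
  (y⁴)⁵: (y²) · y⁴ = y⁶
  (y⁴)⁶: (y⁶) · y⁴ = y³

Answer: y³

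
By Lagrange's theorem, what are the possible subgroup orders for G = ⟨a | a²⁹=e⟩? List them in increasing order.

|G| = 29 = 29. By Lagrange's theorem the order of any subgroup divides 29; the divisors of 29 are 1, 29.

Answer: 1, 29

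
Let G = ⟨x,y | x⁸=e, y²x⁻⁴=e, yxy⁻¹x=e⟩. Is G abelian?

x·y = xy but y·x = x³y⁻¹, so x·y ≠ y·x and G is not abelian.

Answer: No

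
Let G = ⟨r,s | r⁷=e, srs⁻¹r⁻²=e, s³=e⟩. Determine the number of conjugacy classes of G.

The conjugacy classes (representative and size) are:
  [e] (size 1), [r²] (size 3), [r⁵] (size 3), [s] (size 7), [s²] (size 7).
Class equation: 1 + 3 + 3 + 7 + 7 = 21 = |G|. So G has 5 conjugacy classes.

Answer: 5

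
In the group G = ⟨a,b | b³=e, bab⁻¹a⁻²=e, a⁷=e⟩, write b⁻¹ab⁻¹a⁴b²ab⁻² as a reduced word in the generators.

Multiply left to right, reducing at each step:
  (b²) · a = a⁴b²
  (a⁴b²) · b⁻¹ = a⁴b
  (a⁴b) · a⁴ = a⁵b
  (a⁵b) · b² = a⁵
  (a⁵) · a = a⁶
  (a⁶) · b⁻² = a⁶b

Answer: a⁶b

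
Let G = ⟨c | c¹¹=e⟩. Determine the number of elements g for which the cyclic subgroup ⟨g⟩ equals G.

G is cyclic of order 11. An element generates G iff its order is 11, and a cyclic group of order 11 has exactly φ(11) = 10 such elements.

Answer: 10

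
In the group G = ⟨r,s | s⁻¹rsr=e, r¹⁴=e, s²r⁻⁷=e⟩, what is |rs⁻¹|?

Compute successive powers until reaching e:
  (rs⁻¹)¹ = rs⁻¹, (rs⁻¹)² = r⁷, (rs⁻¹)³ = rs, (rs⁻¹)⁴ = e.
The smallest positive k with (rs⁻¹)ᵏ = e is 4.

Answer: 4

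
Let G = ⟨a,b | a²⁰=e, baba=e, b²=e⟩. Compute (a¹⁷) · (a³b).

Compute (a¹⁷) · (a³b) by multiplying left to right and reducing via the relations at each step:
  (a¹⁷) · a³ = e
  e · b = b

Answer: b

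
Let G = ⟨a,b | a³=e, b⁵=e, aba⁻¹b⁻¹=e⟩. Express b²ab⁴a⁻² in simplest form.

Multiply left to right, reducing at each step:
  (b²) · a = ab²
  (ab²) · b⁴ = ab
  (ab) · a⁻² = a²b

Answer: a²b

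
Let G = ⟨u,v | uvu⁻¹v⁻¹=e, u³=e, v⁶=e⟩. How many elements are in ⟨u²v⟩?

|⟨u²v⟩| equals the order of u²v. Compute successive powers until reaching e:
  (u²v)¹ = u²v, (u²v)² = uv², (u²v)³ = v³, (u²v)⁴ = u²v⁴, (u²v)⁵ = uv⁵, (u²v)⁶ = e.
The smallest positive k with (u²v)ᵏ = e is 6, so |⟨u²v⟩| = 6.

Answer: 6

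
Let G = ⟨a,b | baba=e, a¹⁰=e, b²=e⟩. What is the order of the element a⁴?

Compute successive powers until reaching e:
  (a⁴)¹ = a⁴, (a⁴)² = a⁸, (a⁴)³ = a², (a⁴)⁴ = a⁶, (a⁴)⁵ = e.
The smallest positive k with (a⁴)ᵏ = e is 5.

Answer: 5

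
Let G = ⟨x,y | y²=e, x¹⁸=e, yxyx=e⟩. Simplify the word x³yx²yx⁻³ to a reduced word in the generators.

Multiply left to right, reducing at each step:
  (x³) · y = x³y
  (x³y) · x² = xy
  (xy) · y = x
  x · x⁻³ = x¹⁶

Answer: x¹⁶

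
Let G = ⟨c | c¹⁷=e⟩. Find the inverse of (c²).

The order of (c²) is 17 (smallest k with (c²)ᵏ = e), so (c²)⁻¹ = (c²)¹⁶ = c¹⁵.
Check: (c²) · (c¹⁵) → (c²) · c¹⁵ = e, giving e as required.

Answer: c¹⁵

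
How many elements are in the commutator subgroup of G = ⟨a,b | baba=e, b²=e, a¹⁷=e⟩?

G' = [G, G] is generated by all commutators. The generator-pair commutators are: [a, b] = a².
The subgroup they normally generate is {e, a, a², a³, a⁴, a⁵, a⁶, a⁷, a⁸, a⁹, a¹⁰, a¹¹, a¹², a¹³, a¹⁴, a¹⁵, a¹⁶}, of order 17.
Check: |G/G'| = 34/17 = 2 is the order of the abelianisation.

Answer: 17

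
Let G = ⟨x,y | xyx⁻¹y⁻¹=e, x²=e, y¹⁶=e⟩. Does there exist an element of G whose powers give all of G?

|G| = 32, but the maximum element order in G is 16 < 32. No single element generates all of G, so G is not cyclic.

Answer: No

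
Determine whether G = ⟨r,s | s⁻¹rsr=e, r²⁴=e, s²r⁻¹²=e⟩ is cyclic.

Every cyclic group is abelian. But r·s = rs while s·r = r¹¹s⁻¹, so r·s ≠ s·r and G is not abelian. Hence G is not cyclic.

Answer: No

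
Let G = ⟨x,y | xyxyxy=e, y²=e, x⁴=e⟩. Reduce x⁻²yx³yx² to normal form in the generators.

Multiply left to right, reducing at each step:
  (x²) · y = x²y
  (x²y) · x³ = x²yx³
  (x²yx³) · y = x³yx
  (x³yx) · x² = x³yx³

Answer: x³yx³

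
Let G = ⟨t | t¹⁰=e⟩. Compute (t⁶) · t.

Compute (t⁶) · t by multiplying left to right and reducing via the relations at each step:
  (t⁶) · t = t⁷

Answer: t⁷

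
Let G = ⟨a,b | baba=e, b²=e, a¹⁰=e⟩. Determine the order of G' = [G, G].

G' = [G, G] is generated by all commutators. The generator-pair commutators are: [a, b] = a².
The subgroup they normally generate is {e, a², a⁴, a⁶, a⁸}, of order 5.
Check: |G/G'| = 20/5 = 4 is the order of the abelianisation.

Answer: 5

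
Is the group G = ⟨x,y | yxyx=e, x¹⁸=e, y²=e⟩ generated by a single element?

Every cyclic group is abelian. But x·y = xy while y·x = x¹⁷y, so x·y ≠ y·x and G is not abelian. Hence G is not cyclic.

Answer: No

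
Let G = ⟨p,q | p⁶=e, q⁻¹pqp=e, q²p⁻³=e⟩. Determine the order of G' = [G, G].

G' = [G, G] is generated by all commutators. The generator-pair commutators are: [p, q] = p².
The subgroup they normally generate is {e, p², p⁴}, of order 3.
Check: |G/G'| = 12/3 = 4 is the order of the abelianisation.

Answer: 3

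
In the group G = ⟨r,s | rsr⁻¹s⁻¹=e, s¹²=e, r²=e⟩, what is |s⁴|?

Compute successive powers until reaching e:
  (s⁴)¹ = s⁴, (s⁴)² = s⁸, (s⁴)³ = e.
The smallest positive k with (s⁴)ᵏ = e is 3.

Answer: 3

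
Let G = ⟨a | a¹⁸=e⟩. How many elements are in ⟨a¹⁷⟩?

|⟨a¹⁷⟩| equals the order of a¹⁷. Compute successive powers until reaching e:
  (a¹⁷)¹ = a¹⁷, (a¹⁷)² = a¹⁶, (a¹⁷)³ = a¹⁵, (a¹⁷)⁴ = a¹⁴, (a¹⁷)⁵ = a¹³, (a¹⁷)⁶ = a¹², (a¹⁷)⁷ = a¹¹, (a¹⁷)⁸ = a¹⁰, (a¹⁷)⁹ = a⁹, (a¹⁷)¹⁰ = a⁸, (a¹⁷)¹¹ = a⁷, (a¹⁷)¹² = a⁶, (a¹⁷)¹³ = a⁵, (a¹⁷)¹⁴ = a⁴, (a¹⁷)¹⁵ = a³, (a¹⁷)¹⁶ = a², (a¹⁷)¹⁷ = a, (a¹⁷)¹⁸ = e.
The smallest positive k with (a¹⁷)ᵏ = e is 18, so |⟨a¹⁷⟩| = 18.

Answer: 18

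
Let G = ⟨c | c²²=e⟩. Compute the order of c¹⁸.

Compute successive powers until reaching e:
  (c¹⁸)¹ = c¹⁸, (c¹⁸)² = c¹⁴, (c¹⁸)³ = c¹⁰, (c¹⁸)⁴ = c⁶, (c¹⁸)⁵ = c², (c¹⁸)⁶ = c²⁰, (c¹⁸)⁷ = c¹⁶, (c¹⁸)⁸ = c¹², (c¹⁸)⁹ = c⁸, (c¹⁸)¹⁰ = c⁴, (c¹⁸)¹¹ = e.
The smallest positive k with (c¹⁸)ᵏ = e is 11.

Answer: 11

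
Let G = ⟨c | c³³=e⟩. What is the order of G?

G is generated by a single element, so G is cyclic. The relator gives c³³ = e and no smaller power is forced to be e, so the 33 powers {c, e, c², c³, c⁴, c⁵, c⁶, c⁷, c⁸, c⁹, c²², c²³, c²¹, c²⁰, c²⁴, c²⁵, c²⁶, c²⁷, c²⁸, c²⁹, c³², c³¹, c³⁰, c¹², c¹³, c¹¹, c¹⁰, c¹⁴, c¹⁵, c¹⁶, c¹⁷, c¹⁸, c¹⁹} are distinct. Hence |G| = 33.

Answer: 33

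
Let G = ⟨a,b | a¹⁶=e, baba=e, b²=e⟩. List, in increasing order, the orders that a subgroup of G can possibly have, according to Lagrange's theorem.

|G| = 32 = 2⁵. By Lagrange's theorem the order of any subgroup divides 32; the divisors of 32 are 1, 2, 4, 8, 16, 32.

Answer: 1, 2, 4, 8, 16, 32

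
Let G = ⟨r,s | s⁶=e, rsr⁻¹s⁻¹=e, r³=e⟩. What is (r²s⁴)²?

Compute successive powers of (r²s⁴), reducing at each step:
  (r²s⁴)²: (r²s⁴) · r² = rs⁴;   (rs⁴) · s⁴ = rs²

Answer: rs²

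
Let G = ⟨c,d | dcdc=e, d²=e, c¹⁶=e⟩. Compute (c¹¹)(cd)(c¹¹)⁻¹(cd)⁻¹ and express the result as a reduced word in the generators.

[(c¹¹), (cd)] = (c¹¹)·(cd)·(c¹¹)⁻¹·(cd)⁻¹.
  (c¹¹) · (cd) = c¹²d
  (c¹²d) · (c⁵) = c⁷d
  (c⁷d) · (cd) = c⁶

Answer: c⁶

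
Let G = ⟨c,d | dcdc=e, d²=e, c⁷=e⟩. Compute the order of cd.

Compute successive powers until reaching e:
  (cd)¹ = cd, (cd)² = e.
The smallest positive k with (cd)ᵏ = e is 2.

Answer: 2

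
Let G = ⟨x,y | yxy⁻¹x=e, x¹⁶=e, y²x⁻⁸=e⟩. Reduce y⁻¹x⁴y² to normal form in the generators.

Multiply left to right, reducing at each step:
  (y⁻¹) · x⁴ = x⁴y
  (x⁴y) · y² = x⁴y⁻¹

Answer: x⁴y⁻¹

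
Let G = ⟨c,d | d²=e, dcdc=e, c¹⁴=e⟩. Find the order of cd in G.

Compute successive powers until reaching e:
  (cd)¹ = cd, (cd)² = e.
The smallest positive k with (cd)ᵏ = e is 2.

Answer: 2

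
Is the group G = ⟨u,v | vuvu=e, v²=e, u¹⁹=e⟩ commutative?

u·v = uv but v·u = u¹⁸v, so u·v ≠ v·u and G is not abelian.

Answer: No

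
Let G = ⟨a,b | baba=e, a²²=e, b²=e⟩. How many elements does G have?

Enumerate words in the generators, reducing via the relations: the distinct elements are
  {a, b, e, ab, a², a³, a⁴, a⁵, a⁶, a⁷, a⁸, a⁹, a²b, a²¹, a²⁰, a³b, a¹², a¹³, a¹¹, a¹⁰, a¹⁴, a¹⁵, a¹⁶, a¹⁷, a¹⁸, a¹⁹, a⁴b, a⁵b, a⁶b, a⁷b, a⁸b, a⁹b, a²¹b, a²⁰b, a¹²b, a¹³b, a¹¹b, a¹⁰b, a¹⁴b, a¹⁵b, a¹⁶b, a¹⁷b, a¹⁸b, a¹⁹b}.
No further products give new elements, so |G| = 44.

Answer: 44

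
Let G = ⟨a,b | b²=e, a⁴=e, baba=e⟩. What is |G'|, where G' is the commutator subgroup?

G' = [G, G] is generated by all commutators. The generator-pair commutators are: [a, b] = a².
The subgroup they normally generate is {e, a²}, of order 2.
Check: |G/G'| = 8/2 = 4 is the order of the abelianisation.

Answer: 2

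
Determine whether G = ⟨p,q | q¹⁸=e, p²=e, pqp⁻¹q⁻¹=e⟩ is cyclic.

|G| = 36, but the maximum element order in G is 18 < 36. No single element generates all of G, so G is not cyclic.

Answer: No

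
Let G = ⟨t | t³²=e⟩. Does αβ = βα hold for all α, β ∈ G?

G has a single generator, so G is cyclic and hence abelian.

Answer: Yes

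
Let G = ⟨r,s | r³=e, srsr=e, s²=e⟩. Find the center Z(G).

An element z ∈ Z(G) iff z commutes with every generator.
For example e is central: e·r = r = r·e; e·s = s = s·e.
Whereas r ∉ Z(G) since r·s = rs ≠ r²s = s·r.
Checking each of the 6 elements this way gives Z(G) = {e}, of order 1.

Answer: {e}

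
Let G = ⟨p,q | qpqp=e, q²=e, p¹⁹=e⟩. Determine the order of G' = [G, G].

G' = [G, G] is generated by all commutators. The generator-pair commutators are: [p, q] = p².
The subgroup they normally generate is {e, p, p², p³, p⁴, p⁵, p⁶, p⁷, p⁸, p⁹, p¹⁰, p¹¹, p¹², p¹³, p¹⁴, p¹⁵, p¹⁶, p¹⁷, p¹⁸}, of order 19.
Check: |G/G'| = 38/19 = 2 is the order of the abelianisation.

Answer: 19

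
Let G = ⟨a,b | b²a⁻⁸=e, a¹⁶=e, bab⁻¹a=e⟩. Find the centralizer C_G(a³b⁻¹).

⟨a³b⁻¹⟩ ⊆ C_G(a³b⁻¹) since powers of a³b⁻¹ commute with a³b⁻¹; so |C_G(a³b⁻¹)| ≥ |⟨a³b⁻¹⟩| = 4.
By orbit–stabilizer, |C_G(a³b⁻¹)| = |G| / |conj. class of a³b⁻¹| = 32 / 8 = 4.
The 4 elements commuting with a³b⁻¹ are {e, a⁸, a³b, a³b⁻¹}.

Answer: {e, a⁸, a³b, a³b⁻¹}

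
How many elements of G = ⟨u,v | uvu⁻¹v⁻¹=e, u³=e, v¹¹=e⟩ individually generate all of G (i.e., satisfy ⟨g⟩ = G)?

G is cyclic of order 33. An element generates G iff its order is 33, and a cyclic group of order 33 has exactly φ(33) = 20 such elements.

Answer: 20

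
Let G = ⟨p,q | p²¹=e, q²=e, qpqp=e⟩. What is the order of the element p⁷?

Compute successive powers until reaching e:
  (p⁷)¹ = p⁷, (p⁷)² = p¹⁴, (p⁷)³ = e.
The smallest positive k with (p⁷)ᵏ = e is 3.

Answer: 3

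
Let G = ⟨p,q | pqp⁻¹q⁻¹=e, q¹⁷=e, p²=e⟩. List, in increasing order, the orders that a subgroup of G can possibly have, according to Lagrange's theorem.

|G| = 34 = 2 · 17. By Lagrange's theorem the order of any subgroup divides 34; the divisors of 34 are 1, 2, 17, 34.

Answer: 1, 2, 17, 34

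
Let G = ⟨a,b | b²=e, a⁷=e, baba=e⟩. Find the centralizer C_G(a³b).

⟨a³b⟩ ⊆ C_G(a³b) since powers of a³b commute with a³b; so |C_G(a³b)| ≥ |⟨a³b⟩| = 2.
By orbit–stabilizer, |C_G(a³b)| = |G| / |conj. class of a³b| = 14 / 7 = 2.
The 2 elements commuting with a³b are {e, a³b}.

Answer: {e, a³b}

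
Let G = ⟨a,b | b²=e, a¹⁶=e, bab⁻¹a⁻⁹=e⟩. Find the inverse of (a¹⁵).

The order of (a¹⁵) is 16 (smallest k with (a¹⁵)ᵏ = e), so (a¹⁵)⁻¹ = (a¹⁵)¹⁵ = a.
Check: (a¹⁵) · a → (a¹⁵) · a = e, giving e as required.

Answer: a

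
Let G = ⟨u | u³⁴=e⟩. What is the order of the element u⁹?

Compute successive powers until reaching e:
  (u⁹)¹ = u⁹, (u⁹)² = u¹⁸, (u⁹)³ = u²⁷, (u⁹)⁴ = u², (u⁹)⁵ = u¹¹, (u⁹)⁶ = u²⁰, (u⁹)⁷ = u²⁹, (u⁹)⁸ = u⁴, (u⁹)⁹ = u¹³, (u⁹)¹⁰ = u²², (u⁹)¹¹ = u³¹, (u⁹)¹² = u⁶, (u⁹)¹³ = u¹⁵, (u⁹)¹⁴ = u²⁴, (u⁹)¹⁵ = u³³, (u⁹)¹⁶ = u⁸, (u⁹)¹⁷ = u¹⁷, (u⁹)¹⁸ = u²⁶, (u⁹)¹⁹ = u, (u⁹)²⁰ = u¹⁰, (u⁹)²¹ = u¹⁹, (u⁹)²² = u²⁸, (u⁹)²³ = u³, (u⁹)²⁴ = u¹², (u⁹)²⁵ = u²¹, (u⁹)²⁶ = u³⁰, (u⁹)²⁷ = u⁵, (u⁹)²⁸ = u¹⁴, (u⁹)²⁹ = u²³, (u⁹)³⁰ = u³², (u⁹)³¹ = u⁷, (u⁹)³² = u¹⁶, (u⁹)³³ = u²⁵, (u⁹)³⁴ = e.
The smallest positive k with (u⁹)ᵏ = e is 34.

Answer: 34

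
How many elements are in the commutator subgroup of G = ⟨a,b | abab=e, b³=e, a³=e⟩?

G' = [G, G] is generated by all commutators. The generator-pair commutators are: [a, b] = ab²a.
The subgroup they normally generate is {e, ab, a²b², ab²a}, of order 4.
Check: |G/G'| = 12/4 = 3 is the order of the abelianisation.

Answer: 4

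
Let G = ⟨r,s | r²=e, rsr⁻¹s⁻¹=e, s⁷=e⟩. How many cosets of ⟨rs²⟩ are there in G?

First find ord(rs²) by computing successive powers:
  (rs²)¹ = rs², (rs²)² = s⁴, (rs²)³ = rs⁶, (rs²)⁴ = s, (rs²)⁵ = rs³, (rs²)⁶ = s⁵, (rs²)⁷ = r, (rs²)⁸ = s², (rs²)⁹ = rs⁴, (rs²)¹⁰ = s⁶, (rs²)¹¹ = rs, (rs²)¹² = s³, (rs²)¹³ = rs⁵, (rs²)¹⁴ = e.
So |⟨rs²⟩| = ord(rs²) = 14. With |G| = 14, by Lagrange [G : ⟨rs²⟩] = 14/14 = 1.

Answer: 1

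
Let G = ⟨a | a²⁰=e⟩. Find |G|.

G is generated by a single element, so G is cyclic. The relator gives a²⁰ = e and no smaller power is forced to be e, so the 20 powers {a, e, a², a³, a⁴, a⁵, a⁶, a⁷, a⁸, a⁹, a¹², a¹³, a¹¹, a¹⁰, a¹⁴, a¹⁵, a¹⁶, a¹⁷, a¹⁸, a¹⁹} are distinct. Hence |G| = 20.

Answer: 20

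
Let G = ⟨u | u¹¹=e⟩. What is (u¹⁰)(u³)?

Compute (u¹⁰) · (u³) by multiplying left to right and reducing via the relations at each step:
  (u¹⁰) · u³ = u²

Answer: u²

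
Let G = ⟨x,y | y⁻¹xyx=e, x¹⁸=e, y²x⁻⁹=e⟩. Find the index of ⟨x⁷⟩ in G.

First find ord(x⁷) by computing successive powers:
  (x⁷)¹ = x⁷, (x⁷)² = x¹⁴, (x⁷)³ = x³, (x⁷)⁴ = x¹⁰, (x⁷)⁵ = x¹⁷, (x⁷)⁶ = x⁶, (x⁷)⁷ = x¹³, (x⁷)⁸ = x², (x⁷)⁹ = x⁹, (x⁷)¹⁰ = x¹⁶, (x⁷)¹¹ = x⁵, (x⁷)¹² = x¹², (x⁷)¹³ = x, (x⁷)¹⁴ = x⁸, (x⁷)¹⁵ = x¹⁵, (x⁷)¹⁶ = x⁴, (x⁷)¹⁷ = x¹¹, (x⁷)¹⁸ = e.
So |⟨x⁷⟩| = ord(x⁷) = 18. With |G| = 36, by Lagrange [G : ⟨x⁷⟩] = 36/18 = 2.

Answer: 2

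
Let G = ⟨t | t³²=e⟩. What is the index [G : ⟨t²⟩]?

First find ord(t²) by computing successive powers:
  (t²)¹ = t², (t²)² = t⁴, (t²)³ = t⁶, (t²)⁴ = t⁸, (t²)⁵ = t¹⁰, (t²)⁶ = t¹², (t²)⁷ = t¹⁴, (t²)⁸ = t¹⁶, (t²)⁹ = t¹⁸, (t²)¹⁰ = t²⁰, (t²)¹¹ = t²², (t²)¹² = t²⁴, (t²)¹³ = t²⁶, (t²)¹⁴ = t²⁸, (t²)¹⁵ = t³⁰, (t²)¹⁶ = e.
So |⟨t²⟩| = ord(t²) = 16. With |G| = 32, by Lagrange [G : ⟨t²⟩] = 32/16 = 2.

Answer: 2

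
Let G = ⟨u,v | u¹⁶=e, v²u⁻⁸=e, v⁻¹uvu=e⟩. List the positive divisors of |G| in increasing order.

|G| = 32 = 2⁵. By Lagrange's theorem the order of any subgroup divides 32; the divisors of 32 are 1, 2, 4, 8, 16, 32.

Answer: 1, 2, 4, 8, 16, 32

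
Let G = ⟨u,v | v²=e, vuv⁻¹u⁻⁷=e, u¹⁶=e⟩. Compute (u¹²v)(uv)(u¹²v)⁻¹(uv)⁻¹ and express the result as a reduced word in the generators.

[(u¹²v), (uv)] = (u¹²v)·(uv)·(u¹²v)⁻¹·(uv)⁻¹.
  (u¹²v) · (uv) = u³
  (u³) · (u¹²v) = u¹⁵v
  (u¹⁵v) · (u⁹v) = u¹⁴

Answer: u¹⁴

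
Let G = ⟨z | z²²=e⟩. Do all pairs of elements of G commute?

G has a single generator, so G is cyclic and hence abelian.

Answer: Yes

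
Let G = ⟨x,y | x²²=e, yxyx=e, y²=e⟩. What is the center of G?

An element z ∈ Z(G) iff z commutes with every generator.
For example x¹¹ is central: (x¹¹)·x = x¹² = x·(x¹¹); (x¹¹)·y = x¹¹y = y·(x¹¹).
Whereas x ∉ Z(G) since x·y = xy ≠ x²¹y = y·x.
Checking each of the 44 elements this way gives Z(G) = {e, x¹¹}, of order 2.

Answer: {e, x¹¹}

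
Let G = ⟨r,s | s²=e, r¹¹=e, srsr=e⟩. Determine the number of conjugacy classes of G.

The conjugacy classes (representative and size) are:
  [e] (size 1), [r¹⁰] (size 2), [r²] (size 2), [r³] (size 2), [r⁷] (size 2), [r⁶] (size 2), [r²s] (size 11).
Class equation: 1 + 2 + 2 + 2 + 2 + 2 + 11 = 22 = |G|. So G has 7 conjugacy classes.

Answer: 7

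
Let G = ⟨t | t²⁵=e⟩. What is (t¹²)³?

Compute successive powers of (t¹²), reducing at each step:
  (t¹²)²: (t¹²) · t¹² = t²⁴
  (t¹²)³: (t²⁴) · t¹² = t¹¹

Answer: t¹¹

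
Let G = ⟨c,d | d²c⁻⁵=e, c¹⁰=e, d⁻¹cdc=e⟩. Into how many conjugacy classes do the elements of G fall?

The conjugacy classes (representative and size) are:
  [e] (size 1), [c] (size 2), [c⁸] (size 2), [c⁷] (size 2), [c⁴] (size 2), [c⁵] (size 1), [c⁴d] (size 5), [c²d⁻¹] (size 5).
Class equation: 1 + 2 + 2 + 2 + 2 + 1 + 5 + 5 = 20 = |G|. So G has 8 conjugacy classes.

Answer: 8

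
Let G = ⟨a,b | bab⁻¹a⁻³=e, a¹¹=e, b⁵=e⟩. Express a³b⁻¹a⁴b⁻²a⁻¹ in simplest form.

Multiply left to right, reducing at each step:
  (a³) · b⁻¹ = a³b⁴
  (a³b⁴) · a⁴ = a⁸b⁴
  (a⁸b⁴) · b⁻² = a⁸b²
  (a⁸b²) · a⁻¹ = a¹⁰b²

Answer: a¹⁰b²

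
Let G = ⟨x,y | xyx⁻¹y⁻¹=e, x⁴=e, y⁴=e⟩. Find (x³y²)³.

Compute successive powers of (x³y²), reducing at each step:
  (x³y²)²: (x³y²) · x³ = x²y²;   (x²y²) · y² = x²
  (x³y²)³: (x²) · x³ = x;   x · y² = xy²

Answer: xy²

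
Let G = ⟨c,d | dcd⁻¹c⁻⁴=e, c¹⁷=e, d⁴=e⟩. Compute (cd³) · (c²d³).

Compute (cd³) · (c²d³) by multiplying left to right and reducing via the relations at each step:
  (cd³) · c² = c¹⁰d³
  (c¹⁰d³) · d³ = c¹⁰d²

Answer: c¹⁰d²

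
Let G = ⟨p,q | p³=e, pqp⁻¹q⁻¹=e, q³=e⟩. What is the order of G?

Enumerate words in the generators, reducing via the relations: the distinct elements are
  {e, p, q, pq, p², q², pq², p²q, p²q²}.
No further products give new elements, so |G| = 9.

Answer: 9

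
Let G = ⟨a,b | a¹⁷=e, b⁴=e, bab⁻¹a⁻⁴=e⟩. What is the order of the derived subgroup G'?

G' = [G, G] is generated by all commutators. The generator-pair commutators are: [a, b] = a¹⁴.
The subgroup they normally generate is {e, a, a², a³, a⁴, a⁵, a⁶, a⁷, a⁸, a⁹, a¹⁰, a¹¹, a¹², a¹³, a¹⁴, a¹⁵, a¹⁶}, of order 17.
Check: |G/G'| = 68/17 = 4 is the order of the abelianisation.

Answer: 17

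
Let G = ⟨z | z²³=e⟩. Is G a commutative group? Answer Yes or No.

G has a single generator, so G is cyclic and hence abelian.

Answer: Yes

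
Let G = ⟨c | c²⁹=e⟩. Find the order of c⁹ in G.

Compute successive powers until reaching e:
  (c⁹)¹ = c⁹, (c⁹)² = c¹⁸, (c⁹)³ = c²⁷, (c⁹)⁴ = c⁷, (c⁹)⁵ = c¹⁶, (c⁹)⁶ = c²⁵, (c⁹)⁷ = c⁵, (c⁹)⁸ = c¹⁴, (c⁹)⁹ = c²³, (c⁹)¹⁰ = c³, (c⁹)¹¹ = c¹², (c⁹)¹² = c²¹, (c⁹)¹³ = c, (c⁹)¹⁴ = c¹⁰, (c⁹)¹⁵ = c¹⁹, (c⁹)¹⁶ = c²⁸, (c⁹)¹⁷ = c⁸, (c⁹)¹⁸ = c¹⁷, (c⁹)¹⁹ = c²⁶, (c⁹)²⁰ = c⁶, (c⁹)²¹ = c¹⁵, (c⁹)²² = c²⁴, (c⁹)²³ = c⁴, (c⁹)²⁴ = c¹³, (c⁹)²⁵ = c²², (c⁹)²⁶ = c², (c⁹)²⁷ = c¹¹, (c⁹)²⁸ = c²⁰, (c⁹)²⁹ = e.
The smallest positive k with (c⁹)ᵏ = e is 29.

Answer: 29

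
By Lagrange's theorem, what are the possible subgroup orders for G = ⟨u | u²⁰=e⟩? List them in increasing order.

|G| = 20 = 2² · 5. By Lagrange's theorem the order of any subgroup divides 20; the divisors of 20 are 1, 2, 4, 5, 10, 20.

Answer: 1, 2, 4, 5, 10, 20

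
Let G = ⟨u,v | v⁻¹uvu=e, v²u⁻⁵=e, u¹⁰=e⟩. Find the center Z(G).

An element z ∈ Z(G) iff z commutes with every generator.
For example u⁵ is central: (u⁵)·u = u⁶ = u·(u⁵); (u⁵)·v = v⁻¹ = v·(u⁵).
Whereas u ∉ Z(G) since u·v = uv ≠ u⁴v⁻¹ = v·u.
Checking each of the 20 elements this way gives Z(G) = {e, u⁵}, of order 2.

Answer: {e, u⁵}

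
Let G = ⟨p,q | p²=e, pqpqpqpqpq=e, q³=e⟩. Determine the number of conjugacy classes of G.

The conjugacy classes (representative and size) are:
  [e] (size 1), [pqpq²pqpq²p] (size 15), [qpqpq²p] (size 20), [pq²pq²p] (size 12), [q²pqpq²] (size 12).
Class equation: 1 + 15 + 20 + 12 + 12 = 60 = |G|. So G has 5 conjugacy classes.

Answer: 5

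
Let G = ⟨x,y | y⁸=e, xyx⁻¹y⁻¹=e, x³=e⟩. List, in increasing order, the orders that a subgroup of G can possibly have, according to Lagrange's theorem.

|G| = 24 = 2³ · 3. By Lagrange's theorem the order of any subgroup divides 24; the divisors of 24 are 1, 2, 3, 4, 6, 8, 12, 24.

Answer: 1, 2, 3, 4, 6, 8, 12, 24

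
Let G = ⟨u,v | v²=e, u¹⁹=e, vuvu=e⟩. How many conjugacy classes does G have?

The conjugacy classes (representative and size) are:
  [e] (size 1), [u¹⁸] (size 2), [u²] (size 2), [u¹⁶] (size 2), [u⁴] (size 2), [u¹⁴] (size 2), [u¹³] (size 2), [u¹²] (size 2), [u⁸] (size 2), [u⁹] (size 2), [v] (size 19).
Class equation: 1 + 2 + 2 + 2 + 2 + 2 + 2 + 2 + 2 + 2 + 19 = 38 = |G|. So G has 11 conjugacy classes.

Answer: 11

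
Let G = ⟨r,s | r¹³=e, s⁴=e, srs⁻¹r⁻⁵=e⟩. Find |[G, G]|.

G' = [G, G] is generated by all commutators. The generator-pair commutators are: [r, s] = r⁹.
The subgroup they normally generate is {e, r, r², r³, r⁴, r⁵, r⁶, r⁷, r⁸, r⁹, r¹⁰, r¹¹, r¹²}, of order 13.
Check: |G/G'| = 52/13 = 4 is the order of the abelianisation.

Answer: 13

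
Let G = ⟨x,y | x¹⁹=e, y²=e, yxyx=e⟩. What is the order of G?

Enumerate words in the generators, reducing via the relations: the distinct elements are
  {e, x, y, xy, x², x³, x⁴, x⁵, x⁶, x⁷, x⁸, x⁹, x²y, x³y, x¹², x¹³, x¹¹, x¹⁰, x¹⁴, x¹⁵, x¹⁶, x¹⁷, x¹⁸, x⁴y, x⁵y, x⁶y, x⁷y, x⁸y, x⁹y, x¹²y, x¹³y, x¹¹y, x¹⁰y, x¹⁴y, x¹⁵y, x¹⁶y, x¹⁷y, x¹⁸y}.
No further products give new elements, so |G| = 38.

Answer: 38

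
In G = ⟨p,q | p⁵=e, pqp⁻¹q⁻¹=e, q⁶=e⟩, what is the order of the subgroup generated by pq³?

|⟨pq³⟩| equals the order of pq³. Compute successive powers until reaching e:
  (pq³)¹ = pq³, (pq³)² = p², (pq³)³ = p³q³, (pq³)⁴ = p⁴, (pq³)⁵ = q³, (pq³)⁶ = p, (pq³)⁷ = p²q³, (pq³)⁸ = p³, (pq³)⁹ = p⁴q³, (pq³)¹⁰ = e.
The smallest positive k with (pq³)ᵏ = e is 10, so |⟨pq³⟩| = 10.

Answer: 10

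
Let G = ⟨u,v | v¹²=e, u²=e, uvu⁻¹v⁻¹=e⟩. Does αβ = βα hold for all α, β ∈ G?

Each pair of generators commutes: u·v = uv = v·u. Since the generators pairwise commute, every element of G commutes with every other, so G is abelian.

Answer: Yes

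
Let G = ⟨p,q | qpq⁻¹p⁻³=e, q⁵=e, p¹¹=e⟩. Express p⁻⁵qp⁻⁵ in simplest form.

Multiply left to right, reducing at each step:
  (p⁶) · q = p⁶q
  (p⁶q) · p⁻⁵ = p²q

Answer: p²q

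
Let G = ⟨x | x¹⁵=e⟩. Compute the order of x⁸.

Compute successive powers until reaching e:
  (x⁸)¹ = x⁸, (x⁸)² = x, (x⁸)³ = x⁹, (x⁸)⁴ = x², (x⁸)⁵ = x¹⁰, (x⁸)⁶ = x³, (x⁸)⁷ = x¹¹, (x⁸)⁸ = x⁴, (x⁸)⁹ = x¹², (x⁸)¹⁰ = x⁵, (x⁸)¹¹ = x¹³, (x⁸)¹² = x⁶, (x⁸)¹³ = x¹⁴, (x⁸)¹⁴ = x⁷, (x⁸)¹⁵ = e.
The smallest positive k with (x⁸)ᵏ = e is 15.

Answer: 15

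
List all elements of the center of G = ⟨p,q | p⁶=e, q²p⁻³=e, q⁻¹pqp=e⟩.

An element z ∈ Z(G) iff z commutes with every generator.
For example p³ is central: (p³)·p = p⁴ = p·(p³); (p³)·q = q⁻¹ = q·(p³).
Whereas p ∉ Z(G) since p·q = pq ≠ p²q⁻¹ = q·p.
Checking each of the 12 elements this way gives Z(G) = {e, p³}, of order 2.

Answer: {e, p³}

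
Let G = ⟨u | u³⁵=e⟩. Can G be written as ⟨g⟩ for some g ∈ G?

|G| = 35. The element u has order 35 (its powers give 35 distinct elements), so ⟨u⟩ = G and G is cyclic.

Answer: Yes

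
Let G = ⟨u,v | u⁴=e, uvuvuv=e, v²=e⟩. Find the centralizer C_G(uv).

⟨uv⟩ ⊆ C_G(uv) since powers of uv commute with uv; so |C_G(uv)| ≥ |⟨uv⟩| = 3.
By orbit–stabilizer, |C_G(uv)| = |G| / |conj. class of uv| = 24 / 8 = 3.
The 3 elements commuting with uv are {e, uv, vu³}.

Answer: {e, uv, vu³}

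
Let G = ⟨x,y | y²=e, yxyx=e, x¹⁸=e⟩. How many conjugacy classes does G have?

The conjugacy classes (representative and size) are:
  [e] (size 1), [x] (size 2), [x²] (size 2), [x³] (size 2), [x¹⁴] (size 2), [x⁵] (size 2), [x¹²] (size 2), [x⁷] (size 2), [x¹⁰] (size 2), [x⁹] (size 1), [x¹⁰y] (size 9), [xy] (size 9).
Class equation: 1 + 2 + 2 + 2 + 2 + 2 + 2 + 2 + 2 + 1 + 9 + 9 = 36 = |G|. So G has 12 conjugacy classes.

Answer: 12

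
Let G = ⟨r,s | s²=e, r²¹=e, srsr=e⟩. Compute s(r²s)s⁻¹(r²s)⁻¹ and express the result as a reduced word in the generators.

[s, (r²s)] = s·(r²s)·s⁻¹·(r²s)⁻¹.
  s · (r²s) = r¹⁹
  (r¹⁹) · s = r¹⁹s
  (r¹⁹s) · (r²s) = r¹⁷

Answer: r¹⁷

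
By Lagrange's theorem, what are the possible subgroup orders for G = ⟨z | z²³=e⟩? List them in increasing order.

|G| = 23 = 23. By Lagrange's theorem the order of any subgroup divides 23; the divisors of 23 are 1, 23.

Answer: 1, 23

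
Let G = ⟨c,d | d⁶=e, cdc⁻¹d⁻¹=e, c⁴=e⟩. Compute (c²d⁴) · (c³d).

Compute (c²d⁴) · (c³d) by multiplying left to right and reducing via the relations at each step:
  (c²d⁴) · c³ = cd⁴
  (cd⁴) · d = cd⁵

Answer: cd⁵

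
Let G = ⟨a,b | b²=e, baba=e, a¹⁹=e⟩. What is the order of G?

Enumerate words in the generators, reducing via the relations: the distinct elements are
  {a, b, e, ab, a², a³, a⁴, a⁵, a⁶, a⁷, a⁸, a⁹, a²b, a³b, a¹², a¹³, a¹¹, a¹⁰, a¹⁴, a¹⁵, a¹⁶, a¹⁷, a¹⁸, a⁴b, a⁵b, a⁶b, a⁷b, a⁸b, a⁹b, a¹²b, a¹³b, a¹¹b, a¹⁰b, a¹⁴b, a¹⁵b, a¹⁶b, a¹⁷b, a¹⁸b}.
No further products give new elements, so |G| = 38.

Answer: 38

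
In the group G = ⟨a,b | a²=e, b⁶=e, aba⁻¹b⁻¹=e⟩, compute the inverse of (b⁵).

The order of (b⁵) is 6 (smallest k with (b⁵)ᵏ = e), so (b⁵)⁻¹ = (b⁵)⁵ = b.
Check: (b⁵) · b → (b⁵) · b = e, giving e as required.

Answer: b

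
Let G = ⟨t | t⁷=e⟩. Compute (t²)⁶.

Compute successive powers of (t²), reducing at each step:
  (t²)²: (t²) · t² = t⁴
  (t²)³: (t⁴) · t² = t⁶
  (t²)⁴: (t⁶) · t² = t
  (t²)⁵: t · t² = t³
  (t²)⁶: (t³) · t² = t⁵

Answer: t⁵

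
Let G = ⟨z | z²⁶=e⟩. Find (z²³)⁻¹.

The order of (z²³) is 26 (smallest k with (z²³)ᵏ = e), so (z²³)⁻¹ = (z²³)²⁵ = z³.
Check: (z²³) · (z³) → (z²³) · z³ = e, giving e as required.

Answer: z³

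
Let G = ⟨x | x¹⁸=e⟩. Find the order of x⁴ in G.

Compute successive powers until reaching e:
  (x⁴)¹ = x⁴, (x⁴)² = x⁸, (x⁴)³ = x¹², (x⁴)⁴ = x¹⁶, (x⁴)⁵ = x², (x⁴)⁶ = x⁶, (x⁴)⁷ = x¹⁰, (x⁴)⁸ = x¹⁴, (x⁴)⁹ = e.
The smallest positive k with (x⁴)ᵏ = e is 9.

Answer: 9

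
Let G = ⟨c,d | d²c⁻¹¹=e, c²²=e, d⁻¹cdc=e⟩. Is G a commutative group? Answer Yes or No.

c·d = cd but d·c = c¹⁰d⁻¹, so c·d ≠ d·c and G is not abelian.

Answer: No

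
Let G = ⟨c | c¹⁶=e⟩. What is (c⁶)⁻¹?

The order of (c⁶) is 8 (smallest k with (c⁶)ᵏ = e), so (c⁶)⁻¹ = (c⁶)⁷ = c¹⁰.
Check: (c⁶) · (c¹⁰) → (c⁶) · c¹⁰ = e, giving e as required.

Answer: c¹⁰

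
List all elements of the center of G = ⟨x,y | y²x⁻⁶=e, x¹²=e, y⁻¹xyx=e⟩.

An element z ∈ Z(G) iff z commutes with every generator.
For example x⁶ is central: (x⁶)·x = x⁷ = x·(x⁶); (x⁶)·y = y⁻¹ = y·(x⁶).
Whereas x ∉ Z(G) since x·y = xy ≠ x⁵y⁻¹ = y·x.
Checking each of the 24 elements this way gives Z(G) = {e, x⁶}, of order 2.

Answer: {e, x⁶}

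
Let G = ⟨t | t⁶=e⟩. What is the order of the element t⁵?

Compute successive powers until reaching e:
  (t⁵)¹ = t⁵, (t⁵)² = t⁴, (t⁵)³ = t³, (t⁵)⁴ = t², (t⁵)⁵ = t, (t⁵)⁶ = e.
The smallest positive k with (t⁵)ᵏ = e is 6.

Answer: 6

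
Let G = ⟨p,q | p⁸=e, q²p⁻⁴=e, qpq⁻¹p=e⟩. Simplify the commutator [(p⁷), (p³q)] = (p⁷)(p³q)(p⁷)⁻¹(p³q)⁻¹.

[(p⁷), (p³q)] = (p⁷)·(p³q)·(p⁷)⁻¹·(p³q)⁻¹.
  (p⁷) · (p³q) = p²q
  (p²q) · p = pq
  (pq) · (p³q⁻¹) = p⁶

Answer: p⁶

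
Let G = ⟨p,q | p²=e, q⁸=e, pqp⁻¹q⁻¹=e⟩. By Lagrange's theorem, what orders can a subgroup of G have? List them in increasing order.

|G| = 16 = 2⁴. By Lagrange's theorem the order of any subgroup divides 16; the divisors of 16 are 1, 2, 4, 8, 16.

Answer: 1, 2, 4, 8, 16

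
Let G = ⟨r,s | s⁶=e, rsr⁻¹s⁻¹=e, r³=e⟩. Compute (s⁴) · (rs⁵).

Compute (s⁴) · (rs⁵) by multiplying left to right and reducing via the relations at each step:
  (s⁴) · r = rs⁴
  (rs⁴) · s⁵ = rs³

Answer: rs³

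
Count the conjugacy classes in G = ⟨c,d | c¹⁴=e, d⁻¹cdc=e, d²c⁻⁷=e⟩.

The conjugacy classes (representative and size) are:
  [e] (size 1), [c¹³] (size 2), [c¹²] (size 2), [c¹¹] (size 2), [c⁴] (size 2), [c⁵] (size 2), [c⁸] (size 2), [c⁷] (size 1), [c⁵d⁻¹] (size 7), [c⁵d] (size 7).
Class equation: 1 + 2 + 2 + 2 + 2 + 2 + 2 + 1 + 7 + 7 = 28 = |G|. So G has 10 conjugacy classes.

Answer: 10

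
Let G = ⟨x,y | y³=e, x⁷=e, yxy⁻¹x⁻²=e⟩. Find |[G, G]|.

G' = [G, G] is generated by all commutators. The generator-pair commutators are: [x, y] = x⁶.
The subgroup they normally generate is {e, x, x², x³, x⁴, x⁵, x⁶}, of order 7.
Check: |G/G'| = 21/7 = 3 is the order of the abelianisation.

Answer: 7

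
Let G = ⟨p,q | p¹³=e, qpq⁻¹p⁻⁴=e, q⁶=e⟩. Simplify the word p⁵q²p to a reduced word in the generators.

Multiply left to right, reducing at each step:
  (p⁵) · q² = p⁵q²
  (p⁵q²) · p = p⁸q²

Answer: p⁸q²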